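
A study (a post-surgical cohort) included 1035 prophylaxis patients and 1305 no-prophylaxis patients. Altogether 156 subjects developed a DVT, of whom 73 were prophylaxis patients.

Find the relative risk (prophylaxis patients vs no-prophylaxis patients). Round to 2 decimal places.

prophylaxis patients without the outcome: 1035 − 73 = 962
no-prophylaxis patients with the outcome: 156 − 73 = 83
no-prophylaxis patients without the outcome: 1305 − 83 = 1222
risk, prophylaxis patients = 73/1035 = 0.0705
risk, no-prophylaxis patients = 83/1305 = 0.0636
RR = 0.0705 / 0.0636 = 1.11

1.11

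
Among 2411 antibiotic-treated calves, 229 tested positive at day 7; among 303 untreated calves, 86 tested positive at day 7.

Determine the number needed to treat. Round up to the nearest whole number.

risk, antibiotic-treated calves = 229/2411 = 0.094981
risk, untreated calves = 86/303 = 0.283828
absolute risk difference = 0.188847
1 / 0.188847 = 5.295 → round up → 6

6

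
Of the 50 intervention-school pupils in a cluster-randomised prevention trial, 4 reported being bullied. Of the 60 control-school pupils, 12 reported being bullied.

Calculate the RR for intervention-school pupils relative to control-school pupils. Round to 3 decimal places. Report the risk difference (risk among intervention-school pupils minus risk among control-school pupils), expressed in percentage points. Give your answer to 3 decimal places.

risk, intervention-school pupils = 4/50 = 0.0800
risk, control-school pupils = 12/60 = 0.2000
RR = 0.0800 / 0.2000 = 0.400
risk difference = 0.0800 − 0.2000 = -0.1200 → -12.000 percentage points

RR = 0.400; RD = -12.000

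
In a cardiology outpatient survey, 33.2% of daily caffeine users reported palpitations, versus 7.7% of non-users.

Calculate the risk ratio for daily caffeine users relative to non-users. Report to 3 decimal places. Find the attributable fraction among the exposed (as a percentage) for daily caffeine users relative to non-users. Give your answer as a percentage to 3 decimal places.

RR = 4.312; AR% = 76.807%

RR = 0.3320 / 0.0770 = 4.312
AR% = (0.3320 − 0.0770) / 0.3320 = 0.7681 → 76.807%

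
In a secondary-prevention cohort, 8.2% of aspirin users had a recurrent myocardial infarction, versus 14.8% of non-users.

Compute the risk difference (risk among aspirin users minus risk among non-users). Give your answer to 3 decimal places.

risk difference = 0.0820 − 0.1480 = -0.066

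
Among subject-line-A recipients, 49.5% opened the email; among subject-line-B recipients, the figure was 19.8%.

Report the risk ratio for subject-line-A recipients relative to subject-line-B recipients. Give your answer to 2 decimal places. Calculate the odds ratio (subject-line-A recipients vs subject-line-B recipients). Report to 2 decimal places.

RR = 2.50; OR = 3.97

RR = 0.4950 / 0.1980 = 2.50
odds, subject-line-A recipients = 0.4950/0.5050 = 0.9802
odds, subject-line-B recipients = 0.1980/0.8020 = 0.2469
OR = 0.9802 / 0.2469 = 3.97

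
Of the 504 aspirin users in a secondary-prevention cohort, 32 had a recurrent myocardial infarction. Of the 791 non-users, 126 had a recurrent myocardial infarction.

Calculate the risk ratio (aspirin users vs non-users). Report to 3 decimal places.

RR ≈ 0.399

risk, aspirin users = 32/504 = 0.0635
risk, non-users = 126/791 = 0.1593
RR = 0.0635 / 0.1593 = 0.399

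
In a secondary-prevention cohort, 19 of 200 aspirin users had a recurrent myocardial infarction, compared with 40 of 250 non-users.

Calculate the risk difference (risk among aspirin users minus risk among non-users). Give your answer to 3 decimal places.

risk, aspirin users = 19/200 = 0.0950
risk, non-users = 40/250 = 0.1600
risk difference = 0.0950 − 0.1600 = -0.065

RD = -0.065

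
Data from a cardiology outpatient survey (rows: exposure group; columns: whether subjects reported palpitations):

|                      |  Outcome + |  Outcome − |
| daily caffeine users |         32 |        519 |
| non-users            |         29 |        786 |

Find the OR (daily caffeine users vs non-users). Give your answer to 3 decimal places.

OR ≈ 1.671

odds, daily caffeine users = 32/519 = 0.06166
odds, non-users = 29/786 = 0.03690
OR = 0.06166 / 0.03690 = 1.671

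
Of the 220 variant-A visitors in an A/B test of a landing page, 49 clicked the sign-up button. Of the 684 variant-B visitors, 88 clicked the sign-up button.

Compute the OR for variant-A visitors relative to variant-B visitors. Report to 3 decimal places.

OR = (49 × 596) / (171 × 88) = 29204/15048 ≈ 1.941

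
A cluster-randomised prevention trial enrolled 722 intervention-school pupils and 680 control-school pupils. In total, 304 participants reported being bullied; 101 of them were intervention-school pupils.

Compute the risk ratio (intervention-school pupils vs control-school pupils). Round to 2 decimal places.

intervention-school pupils without the outcome: 722 − 101 = 621
control-school pupils with the outcome: 304 − 101 = 203
control-school pupils without the outcome: 680 − 203 = 477
risk, intervention-school pupils = 101/722 = 0.1399
risk, control-school pupils = 203/680 = 0.2985
RR = 0.1399 / 0.2985 = 0.47

RR = 0.47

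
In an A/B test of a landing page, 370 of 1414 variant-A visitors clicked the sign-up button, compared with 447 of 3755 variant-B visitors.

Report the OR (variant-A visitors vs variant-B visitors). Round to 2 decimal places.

OR = (370 × 3308) / (1044 × 447) = 1223960/466668 ≈ 2.62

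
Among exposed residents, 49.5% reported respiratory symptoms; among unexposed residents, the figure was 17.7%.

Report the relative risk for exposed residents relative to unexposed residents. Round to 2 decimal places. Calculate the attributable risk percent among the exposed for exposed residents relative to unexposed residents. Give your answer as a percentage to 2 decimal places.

RR = 0.4950 / 0.1770 = 2.80
AR% = (0.4950 − 0.1770) / 0.4950 = 0.6424 → 64.24%

RR = 2.80; AR% = 64.24%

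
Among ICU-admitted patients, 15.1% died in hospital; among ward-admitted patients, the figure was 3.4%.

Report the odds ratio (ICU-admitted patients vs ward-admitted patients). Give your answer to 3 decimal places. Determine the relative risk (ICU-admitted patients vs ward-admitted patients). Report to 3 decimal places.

OR = 5.053; RR = 4.441

odds, ICU-admitted patients = 0.15100/0.84900 = 0.17786
odds, ward-admitted patients = 0.03400/0.96600 = 0.03520
OR = 0.17786 / 0.03520 = 5.053
RR = 0.15100 / 0.03400 = 4.441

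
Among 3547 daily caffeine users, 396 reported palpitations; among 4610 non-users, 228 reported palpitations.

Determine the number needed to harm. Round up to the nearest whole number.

risk, daily caffeine users = 396/3547 = 0.111644
risk, non-users = 228/4610 = 0.049458
absolute risk difference = 0.062186
1 / 0.062186 = 16.081 → round up → 17

NNH: 17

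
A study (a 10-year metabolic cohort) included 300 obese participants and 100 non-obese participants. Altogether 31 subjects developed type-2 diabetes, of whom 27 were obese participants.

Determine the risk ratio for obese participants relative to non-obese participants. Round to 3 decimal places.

2.250

obese participants without the outcome: 300 − 27 = 273
non-obese participants with the outcome: 31 − 27 = 4
non-obese participants without the outcome: 100 − 4 = 96
risk, obese participants = 27/300 = 0.09000
risk, non-obese participants = 4/100 = 0.04000
RR = 0.09000 / 0.04000 = 2.250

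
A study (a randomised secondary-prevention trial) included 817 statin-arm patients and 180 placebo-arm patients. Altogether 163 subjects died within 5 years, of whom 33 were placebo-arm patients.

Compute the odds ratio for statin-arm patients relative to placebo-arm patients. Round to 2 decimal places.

statin-arm patients with the outcome: 163 − 33 = 130
statin-arm patients without the outcome: 817 − 130 = 687
placebo-arm patients without the outcome: 180 − 33 = 147
OR = (130 × 147) / (687 × 33) = 19110/22671 ≈ 0.84

0.84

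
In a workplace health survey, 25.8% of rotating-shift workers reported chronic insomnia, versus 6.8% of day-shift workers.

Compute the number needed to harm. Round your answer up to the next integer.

6

absolute risk difference = 0.190000
1 / 0.190000 = 5.263 → round up → 6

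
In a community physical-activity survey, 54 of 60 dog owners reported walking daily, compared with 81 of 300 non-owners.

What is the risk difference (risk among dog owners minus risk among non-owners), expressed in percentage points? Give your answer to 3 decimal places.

risk, dog owners = 54/60 = 0.9000
risk, non-owners = 81/300 = 0.2700
risk difference = 0.9000 − 0.2700 = 0.6300 → 63.000 percentage points

63.000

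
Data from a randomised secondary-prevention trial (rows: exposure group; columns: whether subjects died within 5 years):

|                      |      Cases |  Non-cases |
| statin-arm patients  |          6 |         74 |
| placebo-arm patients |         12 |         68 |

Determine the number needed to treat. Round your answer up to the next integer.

risk, statin-arm patients = 6/80 = 0.075000
risk, placebo-arm patients = 12/80 = 0.150000
absolute risk difference = 0.075000
1 / 0.075000 = 13.333 → round up → 14

14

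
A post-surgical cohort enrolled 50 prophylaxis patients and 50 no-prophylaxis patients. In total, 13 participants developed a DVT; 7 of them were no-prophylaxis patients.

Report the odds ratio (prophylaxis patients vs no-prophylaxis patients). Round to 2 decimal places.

prophylaxis patients with the outcome: 13 − 7 = 6
prophylaxis patients without the outcome: 50 − 6 = 44
no-prophylaxis patients without the outcome: 50 − 7 = 43
OR = (6 × 43) / (44 × 7) = 258/308 ≈ 0.84

0.84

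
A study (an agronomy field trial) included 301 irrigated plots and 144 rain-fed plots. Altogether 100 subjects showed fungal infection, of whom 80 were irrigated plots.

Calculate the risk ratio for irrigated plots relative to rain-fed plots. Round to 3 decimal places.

irrigated plots without the outcome: 301 − 80 = 221
rain-fed plots with the outcome: 100 − 80 = 20
rain-fed plots without the outcome: 144 − 20 = 124
risk, irrigated plots = 80/301 = 0.2658
risk, rain-fed plots = 20/144 = 0.1389
RR = 0.2658 / 0.1389 = 1.914

1.914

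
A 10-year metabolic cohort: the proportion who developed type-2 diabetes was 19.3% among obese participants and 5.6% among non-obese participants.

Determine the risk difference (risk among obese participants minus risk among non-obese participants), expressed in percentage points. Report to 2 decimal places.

risk difference = 0.1930 − 0.0560 = 0.1370 → 13.70 percentage points

13.70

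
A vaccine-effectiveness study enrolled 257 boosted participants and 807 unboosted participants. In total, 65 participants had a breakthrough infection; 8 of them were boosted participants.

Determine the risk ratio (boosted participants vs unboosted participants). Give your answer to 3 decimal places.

0.441

boosted participants without the outcome: 257 − 8 = 249
unboosted participants with the outcome: 65 − 8 = 57
unboosted participants without the outcome: 807 − 57 = 750
risk, boosted participants = 8/257 = 0.03113
risk, unboosted participants = 57/807 = 0.07063
RR = 0.03113 / 0.07063 = 0.441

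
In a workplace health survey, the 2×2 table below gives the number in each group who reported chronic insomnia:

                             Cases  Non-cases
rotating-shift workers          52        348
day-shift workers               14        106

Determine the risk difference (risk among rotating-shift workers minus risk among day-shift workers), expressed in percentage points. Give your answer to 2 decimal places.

risk, rotating-shift workers = 52/400 = 0.1300
risk, day-shift workers = 14/120 = 0.1167
risk difference = 0.1300 − 0.1167 = 0.0133 → 1.33 percentage points

RD = 1.33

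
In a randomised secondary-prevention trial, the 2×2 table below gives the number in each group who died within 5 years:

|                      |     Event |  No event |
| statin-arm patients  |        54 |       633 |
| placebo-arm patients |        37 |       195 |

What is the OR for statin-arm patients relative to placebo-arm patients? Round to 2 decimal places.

OR = (54 × 195) / (633 × 37) = 10530/23421 ≈ 0.45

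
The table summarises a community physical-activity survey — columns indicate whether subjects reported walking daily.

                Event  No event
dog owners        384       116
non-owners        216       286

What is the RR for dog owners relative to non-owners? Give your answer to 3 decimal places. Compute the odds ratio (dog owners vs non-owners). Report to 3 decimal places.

RR = 1.785; OR = 4.383

risk, dog owners = 384/500 = 0.7680
risk, non-owners = 216/502 = 0.4303
RR = 0.7680 / 0.4303 = 1.785
OR = (384 × 286) / (116 × 216) = 109824/25056 ≈ 4.383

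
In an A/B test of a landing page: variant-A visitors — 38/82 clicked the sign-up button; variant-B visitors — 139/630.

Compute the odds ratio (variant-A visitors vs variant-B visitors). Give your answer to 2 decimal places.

OR ≈ 3.05

odds, variant-A visitors = 38/44 = 0.8636
odds, variant-B visitors = 139/491 = 0.2831
OR = 0.8636 / 0.2831 = 3.05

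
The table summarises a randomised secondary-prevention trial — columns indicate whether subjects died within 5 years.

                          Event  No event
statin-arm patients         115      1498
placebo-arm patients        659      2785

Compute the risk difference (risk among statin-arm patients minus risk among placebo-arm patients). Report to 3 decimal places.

risk, statin-arm patients = 115/1613 = 0.0713
risk, placebo-arm patients = 659/3444 = 0.1913
risk difference = 0.0713 − 0.1913 = -0.120

RD: -0.120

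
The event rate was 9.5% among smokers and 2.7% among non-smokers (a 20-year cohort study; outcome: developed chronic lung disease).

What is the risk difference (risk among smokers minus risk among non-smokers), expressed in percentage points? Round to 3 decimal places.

risk difference = 0.09500 − 0.02700 = 0.06800 → 6.800 percentage points

RD ≈ 6.800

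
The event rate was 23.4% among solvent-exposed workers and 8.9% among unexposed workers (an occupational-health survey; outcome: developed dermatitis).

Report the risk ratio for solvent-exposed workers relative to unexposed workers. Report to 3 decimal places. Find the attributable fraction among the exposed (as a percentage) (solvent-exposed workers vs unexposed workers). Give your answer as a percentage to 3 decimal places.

RR = 0.2340 / 0.0890 = 2.629
AR% = (0.2340 − 0.0890) / 0.2340 = 0.6197 → 61.966%

RR = 2.629; AR% = 61.966%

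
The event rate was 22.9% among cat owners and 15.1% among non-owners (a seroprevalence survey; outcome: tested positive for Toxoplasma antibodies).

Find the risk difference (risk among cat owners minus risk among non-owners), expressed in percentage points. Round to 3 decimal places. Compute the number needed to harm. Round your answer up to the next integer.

risk difference = 0.2290 − 0.1510 = 0.0780 → 7.800 percentage points
absolute risk difference = 0.078000
1 / 0.078000 = 12.821 → round up → 13

RD = 7.800; NNH = 13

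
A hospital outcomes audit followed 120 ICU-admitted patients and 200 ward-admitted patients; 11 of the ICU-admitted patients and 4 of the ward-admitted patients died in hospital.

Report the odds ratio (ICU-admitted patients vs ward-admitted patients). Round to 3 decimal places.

OR = (11 × 196) / (109 × 4) = 2156/436 ≈ 4.945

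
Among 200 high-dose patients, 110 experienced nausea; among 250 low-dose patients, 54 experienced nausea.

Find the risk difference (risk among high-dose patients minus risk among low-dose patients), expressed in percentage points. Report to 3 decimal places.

RD = 33.400

risk, high-dose patients = 110/200 = 0.5500
risk, low-dose patients = 54/250 = 0.2160
risk difference = 0.5500 − 0.2160 = 0.3340 → 33.400 percentage points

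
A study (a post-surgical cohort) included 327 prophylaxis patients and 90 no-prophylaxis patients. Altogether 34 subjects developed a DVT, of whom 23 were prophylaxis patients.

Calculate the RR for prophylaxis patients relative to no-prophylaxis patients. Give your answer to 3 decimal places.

prophylaxis patients without the outcome: 327 − 23 = 304
no-prophylaxis patients with the outcome: 34 − 23 = 11
no-prophylaxis patients without the outcome: 90 − 11 = 79
risk, prophylaxis patients = 23/327 = 0.0703
risk, no-prophylaxis patients = 11/90 = 0.1222
RR = 0.0703 / 0.1222 = 0.575

0.575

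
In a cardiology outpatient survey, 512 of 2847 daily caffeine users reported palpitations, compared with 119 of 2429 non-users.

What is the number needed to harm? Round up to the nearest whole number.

NNH = 8

risk, daily caffeine users = 512/2847 = 0.179838
risk, non-users = 119/2429 = 0.048991
absolute risk difference = 0.130847
1 / 0.130847 = 7.643 → round up → 8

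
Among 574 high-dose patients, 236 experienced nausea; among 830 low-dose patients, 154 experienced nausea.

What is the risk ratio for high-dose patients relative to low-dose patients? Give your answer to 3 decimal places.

risk, high-dose patients = 236/574 = 0.4111
risk, low-dose patients = 154/830 = 0.1855
RR = 0.4111 / 0.1855 = 2.216

RR = 2.216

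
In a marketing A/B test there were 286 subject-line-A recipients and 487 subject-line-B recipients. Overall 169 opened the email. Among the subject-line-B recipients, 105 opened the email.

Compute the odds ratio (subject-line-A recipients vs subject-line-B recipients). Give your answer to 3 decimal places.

subject-line-A recipients with the outcome: 169 − 105 = 64
subject-line-A recipients without the outcome: 286 − 64 = 222
subject-line-B recipients without the outcome: 487 − 105 = 382
OR = (64 × 382) / (222 × 105) = 24448/23310 ≈ 1.049

OR ≈ 1.049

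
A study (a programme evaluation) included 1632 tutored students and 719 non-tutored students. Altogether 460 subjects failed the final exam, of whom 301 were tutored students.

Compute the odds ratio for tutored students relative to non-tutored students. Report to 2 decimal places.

OR ≈ 0.80

tutored students without the outcome: 1632 − 301 = 1331
non-tutored students with the outcome: 460 − 301 = 159
non-tutored students without the outcome: 719 − 159 = 560
odds, tutored students = 301/1331 = 0.2261
odds, non-tutored students = 159/560 = 0.2839
OR = 0.2261 / 0.2839 = 0.80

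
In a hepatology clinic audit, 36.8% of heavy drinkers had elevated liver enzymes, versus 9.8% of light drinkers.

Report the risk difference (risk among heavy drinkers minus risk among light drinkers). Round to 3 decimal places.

risk difference = 0.3680 − 0.0980 = 0.270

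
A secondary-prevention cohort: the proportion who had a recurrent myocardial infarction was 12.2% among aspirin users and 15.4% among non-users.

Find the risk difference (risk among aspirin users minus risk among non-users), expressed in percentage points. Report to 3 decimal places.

-3.200

risk difference = 0.1220 − 0.1540 = -0.0320 → -3.200 percentage points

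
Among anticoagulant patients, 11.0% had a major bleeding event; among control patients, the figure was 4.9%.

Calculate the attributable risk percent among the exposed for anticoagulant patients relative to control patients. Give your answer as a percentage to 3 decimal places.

AR% = (0.11000 − 0.04900) / 0.11000 = 0.5545 → 55.455%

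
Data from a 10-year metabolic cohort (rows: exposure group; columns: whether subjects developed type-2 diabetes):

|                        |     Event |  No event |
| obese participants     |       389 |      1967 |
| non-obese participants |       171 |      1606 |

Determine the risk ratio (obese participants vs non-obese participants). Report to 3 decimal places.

1.716

risk, obese participants = 389/2356 = 0.1651
risk, non-obese participants = 171/1777 = 0.0962
RR = 0.1651 / 0.0962 = 1.716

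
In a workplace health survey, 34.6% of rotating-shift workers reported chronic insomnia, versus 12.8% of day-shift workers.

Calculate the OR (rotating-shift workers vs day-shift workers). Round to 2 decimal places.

odds, rotating-shift workers = 0.3460/0.6540 = 0.5291
odds, day-shift workers = 0.1280/0.8720 = 0.1468
OR = 0.5291 / 0.1468 = 3.60

OR: 3.60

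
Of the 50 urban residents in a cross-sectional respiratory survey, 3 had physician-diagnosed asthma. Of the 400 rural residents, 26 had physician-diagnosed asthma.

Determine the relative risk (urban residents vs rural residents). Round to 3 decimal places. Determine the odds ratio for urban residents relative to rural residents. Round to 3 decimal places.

RR = 0.923; OR = 0.918

risk, urban residents = 3/50 = 0.0600
risk, rural residents = 26/400 = 0.0650
RR = 0.0600 / 0.0650 = 0.923
odds, urban residents = 3/47 = 0.0638
odds, rural residents = 26/374 = 0.0695
OR = 0.0638 / 0.0695 = 0.918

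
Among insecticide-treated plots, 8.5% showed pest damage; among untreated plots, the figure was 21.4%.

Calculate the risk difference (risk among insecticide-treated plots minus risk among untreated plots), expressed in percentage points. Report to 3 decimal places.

risk difference = 0.0850 − 0.2140 = -0.1290 → -12.900 percentage points

-12.900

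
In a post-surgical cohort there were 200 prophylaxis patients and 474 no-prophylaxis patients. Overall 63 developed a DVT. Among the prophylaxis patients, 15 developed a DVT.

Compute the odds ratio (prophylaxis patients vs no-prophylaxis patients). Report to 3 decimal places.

OR ≈ 0.720

prophylaxis patients without the outcome: 200 − 15 = 185
no-prophylaxis patients with the outcome: 63 − 15 = 48
no-prophylaxis patients without the outcome: 474 − 48 = 426
OR = (15 × 426) / (185 × 48) = 6390/8880 ≈ 0.720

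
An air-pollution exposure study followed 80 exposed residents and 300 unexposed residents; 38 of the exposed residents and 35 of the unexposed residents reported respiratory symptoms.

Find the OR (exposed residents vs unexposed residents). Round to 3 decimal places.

OR = (38 × 265) / (42 × 35) = 10070/1470 ≈ 6.850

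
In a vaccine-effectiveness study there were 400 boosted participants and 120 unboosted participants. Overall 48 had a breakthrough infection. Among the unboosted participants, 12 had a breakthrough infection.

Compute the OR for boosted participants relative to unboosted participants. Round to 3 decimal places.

boosted participants with the outcome: 48 − 12 = 36
boosted participants without the outcome: 400 − 36 = 364
unboosted participants without the outcome: 120 − 12 = 108
odds, boosted participants = 36/364 = 0.0989
odds, unboosted participants = 12/108 = 0.1111
OR = 0.0989 / 0.1111 = 0.890

OR: 0.890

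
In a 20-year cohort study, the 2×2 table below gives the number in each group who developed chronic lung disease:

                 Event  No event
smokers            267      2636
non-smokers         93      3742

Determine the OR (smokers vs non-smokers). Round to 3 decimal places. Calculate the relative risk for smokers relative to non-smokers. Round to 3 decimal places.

odds, smokers = 267/2636 = 0.10129
odds, non-smokers = 93/3742 = 0.02485
OR = 0.10129 / 0.02485 = 4.076
risk, smokers = 267/2903 = 0.09197
risk, non-smokers = 93/3835 = 0.02425
RR = 0.09197 / 0.02425 = 3.793

OR = 4.076; RR = 3.793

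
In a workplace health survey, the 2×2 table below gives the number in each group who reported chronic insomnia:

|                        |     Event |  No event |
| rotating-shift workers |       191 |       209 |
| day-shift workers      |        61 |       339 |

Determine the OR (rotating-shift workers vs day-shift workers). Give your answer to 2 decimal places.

OR = (191 × 339) / (209 × 61) = 64749/12749 ≈ 5.08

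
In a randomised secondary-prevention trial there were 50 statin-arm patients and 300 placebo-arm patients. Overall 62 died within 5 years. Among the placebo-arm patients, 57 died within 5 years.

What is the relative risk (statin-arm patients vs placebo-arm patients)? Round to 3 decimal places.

RR: 0.526

statin-arm patients with the outcome: 62 − 57 = 5
statin-arm patients without the outcome: 50 − 5 = 45
placebo-arm patients without the outcome: 300 − 57 = 243
risk, statin-arm patients = 5/50 = 0.1000
risk, placebo-arm patients = 57/300 = 0.1900
RR = 0.1000 / 0.1900 = 0.526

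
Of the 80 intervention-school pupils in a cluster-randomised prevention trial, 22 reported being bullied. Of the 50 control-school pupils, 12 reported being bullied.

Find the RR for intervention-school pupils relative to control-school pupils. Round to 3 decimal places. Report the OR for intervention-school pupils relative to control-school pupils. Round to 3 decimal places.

RR = 1.146; OR = 1.201

risk, intervention-school pupils = 22/80 = 0.2750
risk, control-school pupils = 12/50 = 0.2400
RR = 0.2750 / 0.2400 = 1.146
OR = (22 × 38) / (58 × 12) = 836/696 ≈ 1.201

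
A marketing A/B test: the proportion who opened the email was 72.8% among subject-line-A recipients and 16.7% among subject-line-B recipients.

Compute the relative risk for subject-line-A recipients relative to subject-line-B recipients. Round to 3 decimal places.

RR = 0.7280 / 0.1670 = 4.359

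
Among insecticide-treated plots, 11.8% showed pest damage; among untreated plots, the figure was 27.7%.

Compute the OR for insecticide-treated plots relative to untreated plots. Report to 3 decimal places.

0.349

odds, insecticide-treated plots = 0.1180/0.8820 = 0.1338
odds, untreated plots = 0.2770/0.7230 = 0.3831
OR = 0.1338 / 0.3831 = 0.349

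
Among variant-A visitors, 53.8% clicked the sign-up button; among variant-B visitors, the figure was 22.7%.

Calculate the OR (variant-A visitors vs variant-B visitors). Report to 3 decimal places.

OR = 3.965

odds, variant-A visitors = 0.5380/0.4620 = 1.1645
odds, variant-B visitors = 0.2270/0.7730 = 0.2937
OR = 1.1645 / 0.2937 = 3.965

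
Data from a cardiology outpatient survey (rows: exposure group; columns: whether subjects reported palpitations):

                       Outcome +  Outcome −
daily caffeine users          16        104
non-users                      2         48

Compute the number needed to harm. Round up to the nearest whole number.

risk, daily caffeine users = 16/120 = 0.133333
risk, non-users = 2/50 = 0.040000
absolute risk difference = 0.093333
1 / 0.093333 = 10.714 → round up → 11

11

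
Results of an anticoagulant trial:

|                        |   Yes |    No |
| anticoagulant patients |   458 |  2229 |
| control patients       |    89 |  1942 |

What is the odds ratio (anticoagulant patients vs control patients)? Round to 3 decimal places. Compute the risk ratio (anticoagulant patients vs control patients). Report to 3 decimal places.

OR = 4.483; RR = 3.890

OR = (458 × 1942) / (2229 × 89) = 889436/198381 ≈ 4.483
risk, anticoagulant patients = 458/2687 = 0.17045
risk, control patients = 89/2031 = 0.04382
RR = 0.17045 / 0.04382 = 3.890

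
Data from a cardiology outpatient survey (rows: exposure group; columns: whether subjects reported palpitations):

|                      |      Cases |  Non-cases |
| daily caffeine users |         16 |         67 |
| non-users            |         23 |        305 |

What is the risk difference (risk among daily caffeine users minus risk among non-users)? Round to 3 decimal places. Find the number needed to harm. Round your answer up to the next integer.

risk, daily caffeine users = 16/83 = 0.1928
risk, non-users = 23/328 = 0.0701
risk difference = 0.1928 − 0.0701 = 0.123
absolute risk difference = 0.122649
1 / 0.122649 = 8.153 → round up → 9

RD = 0.123; NNH = 9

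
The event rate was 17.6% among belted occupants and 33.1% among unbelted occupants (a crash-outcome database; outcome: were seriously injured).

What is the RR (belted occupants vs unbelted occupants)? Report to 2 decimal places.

RR = 0.1760 / 0.3310 = 0.53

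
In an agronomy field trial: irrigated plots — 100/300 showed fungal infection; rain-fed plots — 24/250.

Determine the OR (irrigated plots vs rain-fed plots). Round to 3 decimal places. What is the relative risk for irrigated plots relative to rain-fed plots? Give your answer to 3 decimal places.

OR = 4.708; RR = 3.472

OR = (100 × 226) / (200 × 24) = 22600/4800 ≈ 4.708
risk, irrigated plots = 100/300 = 0.3333
risk, rain-fed plots = 24/250 = 0.0960
RR = 0.3333 / 0.0960 = 3.472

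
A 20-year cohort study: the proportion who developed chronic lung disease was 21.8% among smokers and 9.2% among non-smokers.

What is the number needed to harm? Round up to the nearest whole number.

NNH = 8

absolute risk difference = 0.126000
1 / 0.126000 = 7.937 → round up → 8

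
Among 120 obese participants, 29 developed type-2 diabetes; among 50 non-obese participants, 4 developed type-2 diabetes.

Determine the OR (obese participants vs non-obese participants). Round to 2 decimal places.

OR = (29 × 46) / (91 × 4) = 1334/364 ≈ 3.66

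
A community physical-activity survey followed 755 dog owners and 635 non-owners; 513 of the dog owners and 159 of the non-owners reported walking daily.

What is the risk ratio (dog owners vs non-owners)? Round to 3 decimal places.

RR: 2.714

risk, dog owners = 513/755 = 0.6795
risk, non-owners = 159/635 = 0.2504
RR = 0.6795 / 0.2504 = 2.714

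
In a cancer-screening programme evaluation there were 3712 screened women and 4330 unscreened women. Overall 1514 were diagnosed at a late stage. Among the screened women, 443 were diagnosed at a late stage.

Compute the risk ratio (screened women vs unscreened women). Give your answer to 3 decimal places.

0.482

screened women without the outcome: 3712 − 443 = 3269
unscreened women with the outcome: 1514 − 443 = 1071
unscreened women without the outcome: 4330 − 1071 = 3259
risk, screened women = 443/3712 = 0.1193
risk, unscreened women = 1071/4330 = 0.2473
RR = 0.1193 / 0.2473 = 0.482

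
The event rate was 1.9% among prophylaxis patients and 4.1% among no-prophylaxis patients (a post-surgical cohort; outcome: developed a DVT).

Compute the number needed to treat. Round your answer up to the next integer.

absolute risk difference = 0.022000
1 / 0.022000 = 45.455 → round up → 46

NNT = 46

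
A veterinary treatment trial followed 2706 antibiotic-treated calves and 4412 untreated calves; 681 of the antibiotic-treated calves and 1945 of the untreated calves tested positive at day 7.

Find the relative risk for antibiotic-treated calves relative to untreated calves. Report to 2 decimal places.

risk, antibiotic-treated calves = 681/2706 = 0.2517
risk, untreated calves = 1945/4412 = 0.4408
RR = 0.2517 / 0.4408 = 0.57

RR ≈ 0.57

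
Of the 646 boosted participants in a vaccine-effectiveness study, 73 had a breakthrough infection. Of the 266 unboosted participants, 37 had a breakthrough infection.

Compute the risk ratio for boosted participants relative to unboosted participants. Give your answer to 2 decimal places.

risk, boosted participants = 73/646 = 0.1130
risk, unboosted participants = 37/266 = 0.1391
RR = 0.1130 / 0.1391 = 0.81

0.81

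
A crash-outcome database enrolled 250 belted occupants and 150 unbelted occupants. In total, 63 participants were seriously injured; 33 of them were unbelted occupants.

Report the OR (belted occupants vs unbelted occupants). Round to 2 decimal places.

belted occupants with the outcome: 63 − 33 = 30
belted occupants without the outcome: 250 − 30 = 220
unbelted occupants without the outcome: 150 − 33 = 117
OR = (30 × 117) / (220 × 33) = 3510/7260 ≈ 0.48

0.48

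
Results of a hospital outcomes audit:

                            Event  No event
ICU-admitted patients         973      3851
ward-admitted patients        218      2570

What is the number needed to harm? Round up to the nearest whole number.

risk, ICU-admitted patients = 973/4824 = 0.201700
risk, ward-admitted patients = 218/2788 = 0.078192
absolute risk difference = 0.123508
1 / 0.123508 = 8.097 → round up → 9

NNH: 9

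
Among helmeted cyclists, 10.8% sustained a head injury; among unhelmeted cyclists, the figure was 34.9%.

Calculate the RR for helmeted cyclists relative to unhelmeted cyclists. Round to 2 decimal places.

RR = 0.1080 / 0.3490 = 0.31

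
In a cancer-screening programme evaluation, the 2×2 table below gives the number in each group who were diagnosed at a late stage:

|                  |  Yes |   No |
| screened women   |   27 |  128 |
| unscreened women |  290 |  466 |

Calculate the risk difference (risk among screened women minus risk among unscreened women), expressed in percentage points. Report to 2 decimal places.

-20.94

risk, screened women = 27/155 = 0.1742
risk, unscreened women = 290/756 = 0.3836
risk difference = 0.1742 − 0.3836 = -0.2094 → -20.94 percentage points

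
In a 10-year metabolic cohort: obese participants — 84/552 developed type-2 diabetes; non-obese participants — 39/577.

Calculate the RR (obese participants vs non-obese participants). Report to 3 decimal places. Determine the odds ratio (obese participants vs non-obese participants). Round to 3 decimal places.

RR = 2.251; OR = 2.476

risk, obese participants = 84/552 = 0.1522
risk, non-obese participants = 39/577 = 0.0676
RR = 0.1522 / 0.0676 = 2.251
odds, obese participants = 84/468 = 0.1795
odds, non-obese participants = 39/538 = 0.0725
OR = 0.1795 / 0.0725 = 2.476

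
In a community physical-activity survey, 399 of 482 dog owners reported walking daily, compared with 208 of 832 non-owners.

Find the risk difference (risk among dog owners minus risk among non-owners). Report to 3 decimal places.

risk, dog owners = 399/482 = 0.8278
risk, non-owners = 208/832 = 0.2500
risk difference = 0.8278 − 0.2500 = 0.578

0.578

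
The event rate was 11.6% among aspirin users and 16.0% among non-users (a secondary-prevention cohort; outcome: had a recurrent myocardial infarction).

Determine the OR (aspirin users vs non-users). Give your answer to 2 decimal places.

odds, aspirin users = 0.1160/0.8840 = 0.1312
odds, non-users = 0.1600/0.8400 = 0.1905
OR = 0.1312 / 0.1905 = 0.69

0.69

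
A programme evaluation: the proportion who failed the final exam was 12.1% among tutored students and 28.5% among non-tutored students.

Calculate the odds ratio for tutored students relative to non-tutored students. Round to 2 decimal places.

odds, tutored students = 0.1210/0.8790 = 0.1377
odds, non-tutored students = 0.2850/0.7150 = 0.3986
OR = 0.1377 / 0.3986 = 0.35

OR: 0.35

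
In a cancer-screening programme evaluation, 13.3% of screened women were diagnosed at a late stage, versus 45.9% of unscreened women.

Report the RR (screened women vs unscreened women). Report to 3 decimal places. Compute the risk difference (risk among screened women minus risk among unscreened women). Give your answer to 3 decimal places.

RR = 0.290; RD = -0.326

RR = 0.1330 / 0.4590 = 0.290
risk difference = 0.1330 − 0.4590 = -0.326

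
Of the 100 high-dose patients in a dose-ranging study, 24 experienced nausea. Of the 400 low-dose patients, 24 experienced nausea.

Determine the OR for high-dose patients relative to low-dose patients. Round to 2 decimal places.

odds, high-dose patients = 24/76 = 0.3158
odds, low-dose patients = 24/376 = 0.0638
OR = 0.3158 / 0.0638 = 4.95

4.95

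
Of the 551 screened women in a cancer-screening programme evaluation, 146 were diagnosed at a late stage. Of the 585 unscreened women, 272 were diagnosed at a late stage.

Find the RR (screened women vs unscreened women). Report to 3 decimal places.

risk, screened women = 146/551 = 0.2650
risk, unscreened women = 272/585 = 0.4650
RR = 0.2650 / 0.4650 = 0.570

RR: 0.570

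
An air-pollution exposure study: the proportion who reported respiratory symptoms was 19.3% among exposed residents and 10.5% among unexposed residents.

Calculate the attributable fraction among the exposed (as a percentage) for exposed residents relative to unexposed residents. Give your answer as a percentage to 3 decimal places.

AR% = (0.1930 − 0.1050) / 0.1930 = 0.4560 → 45.596%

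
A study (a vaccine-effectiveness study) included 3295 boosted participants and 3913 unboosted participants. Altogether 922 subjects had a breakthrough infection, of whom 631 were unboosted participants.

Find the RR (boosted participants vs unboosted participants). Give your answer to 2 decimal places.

0.55

boosted participants with the outcome: 922 − 631 = 291
boosted participants without the outcome: 3295 − 291 = 3004
unboosted participants without the outcome: 3913 − 631 = 3282
risk, boosted participants = 291/3295 = 0.0883
risk, unboosted participants = 631/3913 = 0.1613
RR = 0.0883 / 0.1613 = 0.55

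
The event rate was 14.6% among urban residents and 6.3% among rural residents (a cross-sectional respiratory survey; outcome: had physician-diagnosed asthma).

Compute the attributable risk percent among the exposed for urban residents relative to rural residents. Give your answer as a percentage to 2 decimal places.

AR% = (0.1460 − 0.0630) / 0.1460 = 0.5685 → 56.85%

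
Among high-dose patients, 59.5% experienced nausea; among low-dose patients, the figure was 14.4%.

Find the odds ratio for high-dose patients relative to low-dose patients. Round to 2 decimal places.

OR: 8.73

odds, high-dose patients = 0.5950/0.4050 = 1.4691
odds, low-dose patients = 0.1440/0.8560 = 0.1682
OR = 1.4691 / 0.1682 = 8.73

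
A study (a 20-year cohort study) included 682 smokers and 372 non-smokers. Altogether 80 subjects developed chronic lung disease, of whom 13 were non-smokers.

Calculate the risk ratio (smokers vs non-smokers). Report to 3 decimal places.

RR ≈ 2.811

smokers with the outcome: 80 − 13 = 67
smokers without the outcome: 682 − 67 = 615
non-smokers without the outcome: 372 − 13 = 359
risk, smokers = 67/682 = 0.09824
risk, non-smokers = 13/372 = 0.03495
RR = 0.09824 / 0.03495 = 2.811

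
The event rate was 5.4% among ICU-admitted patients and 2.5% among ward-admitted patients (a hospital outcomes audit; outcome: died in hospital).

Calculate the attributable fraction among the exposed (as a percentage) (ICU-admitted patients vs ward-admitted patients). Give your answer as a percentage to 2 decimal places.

AR% = (0.05400 − 0.02500) / 0.05400 = 0.5370 → 53.70%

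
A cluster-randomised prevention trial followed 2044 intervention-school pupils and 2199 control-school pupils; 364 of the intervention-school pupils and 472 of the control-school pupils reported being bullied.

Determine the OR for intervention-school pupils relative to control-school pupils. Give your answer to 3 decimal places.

OR = (364 × 1727) / (1680 × 472) = 628628/792960 ≈ 0.793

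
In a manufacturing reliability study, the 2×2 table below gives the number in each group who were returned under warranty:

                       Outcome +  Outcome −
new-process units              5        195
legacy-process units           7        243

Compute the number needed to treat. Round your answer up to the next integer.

334

risk, new-process units = 5/200 = 0.025000
risk, legacy-process units = 7/250 = 0.028000
absolute risk difference = 0.003000
1 / 0.003000 = 333.333 → round up → 334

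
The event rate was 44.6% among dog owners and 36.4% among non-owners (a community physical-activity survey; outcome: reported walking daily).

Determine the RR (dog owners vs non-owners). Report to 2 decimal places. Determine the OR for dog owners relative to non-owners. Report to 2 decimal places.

RR = 1.23; OR = 1.41

RR = 0.4460 / 0.3640 = 1.23
odds, dog owners = 0.4460/0.5540 = 0.8051
odds, non-owners = 0.3640/0.6360 = 0.5723
OR = 0.8051 / 0.5723 = 1.41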